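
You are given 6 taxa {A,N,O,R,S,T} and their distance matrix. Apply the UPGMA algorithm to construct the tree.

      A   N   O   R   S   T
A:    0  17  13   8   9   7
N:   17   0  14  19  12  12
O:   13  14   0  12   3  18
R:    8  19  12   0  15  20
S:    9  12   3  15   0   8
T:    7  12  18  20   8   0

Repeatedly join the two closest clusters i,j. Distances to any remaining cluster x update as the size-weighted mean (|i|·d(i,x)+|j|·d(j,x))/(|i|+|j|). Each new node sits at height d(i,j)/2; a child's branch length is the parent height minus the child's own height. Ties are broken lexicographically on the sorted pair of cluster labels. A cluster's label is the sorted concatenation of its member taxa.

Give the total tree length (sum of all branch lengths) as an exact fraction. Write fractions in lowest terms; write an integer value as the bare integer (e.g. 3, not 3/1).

iteration 1: select O,S (d=3); attach at lengths (3/2, 3/2); label the merged cluster OS
  updated: d(A,OS)=11, d(N,OS)=13, d(OS,R)=27/2, d(OS,T)=13
iteration 2: select A,T (d=7); attach at lengths (7/2, 7/2); label the merged cluster AT
  updated: d(AT,N)=29/2, d(AT,OS)=12, d(AT,R)=14
iteration 3: select AT,OS (d=12); attach at lengths (5/2, 9/2); label the merged cluster AOST
  updated: d(AOST,N)=55/4, d(AOST,R)=55/4
iteration 4: select AOST,N (d=55/4); attach at lengths (7/8, 55/8); label the merged cluster ANOST
  updated: d(ANOST,R)=74/5
iteration 5: select ANOST,R (d=74/5); attach at lengths (21/40, 37/5); label the merged cluster ANORST
final tree: ((((A:7/2,T:7/2):5/2,(O:3/2,S:3/2):9/2):7/8,N:55/8):21/40,R:37/5)
total length: 1307/40

1307/40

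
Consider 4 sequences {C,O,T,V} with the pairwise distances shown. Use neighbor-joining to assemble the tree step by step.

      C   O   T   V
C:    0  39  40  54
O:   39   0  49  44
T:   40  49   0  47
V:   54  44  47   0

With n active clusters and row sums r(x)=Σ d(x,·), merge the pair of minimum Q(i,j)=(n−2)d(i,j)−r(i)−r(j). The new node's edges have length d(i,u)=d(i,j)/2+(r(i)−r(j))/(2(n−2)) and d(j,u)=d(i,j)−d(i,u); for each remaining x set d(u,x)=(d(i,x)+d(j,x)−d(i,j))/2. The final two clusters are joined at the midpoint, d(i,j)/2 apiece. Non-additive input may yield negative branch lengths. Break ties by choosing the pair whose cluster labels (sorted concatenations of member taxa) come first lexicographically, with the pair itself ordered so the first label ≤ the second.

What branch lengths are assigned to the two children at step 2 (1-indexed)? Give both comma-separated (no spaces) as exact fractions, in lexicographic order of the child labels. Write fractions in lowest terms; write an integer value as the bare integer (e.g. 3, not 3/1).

21/4,75/4

iteration 1: select C,T (d=40, Q=-189); attach at lengths (77/4, 83/4); label the merged cluster CT
  updated: d(CT,O)=24, d(CT,V)=61/2
iteration 2: select CT,O (d=24, Q=-197/2); attach at lengths (21/4, 75/4); label the merged cluster COT
  updated: d(COT,V)=101/4
iteration 3: select COT,V (d=101/4); attach at lengths (101/8, 101/8); label the merged cluster COTV
final tree: (((C:77/4,T:83/4):21/4,O:75/4):101/8,V:101/8)
total length: 357/4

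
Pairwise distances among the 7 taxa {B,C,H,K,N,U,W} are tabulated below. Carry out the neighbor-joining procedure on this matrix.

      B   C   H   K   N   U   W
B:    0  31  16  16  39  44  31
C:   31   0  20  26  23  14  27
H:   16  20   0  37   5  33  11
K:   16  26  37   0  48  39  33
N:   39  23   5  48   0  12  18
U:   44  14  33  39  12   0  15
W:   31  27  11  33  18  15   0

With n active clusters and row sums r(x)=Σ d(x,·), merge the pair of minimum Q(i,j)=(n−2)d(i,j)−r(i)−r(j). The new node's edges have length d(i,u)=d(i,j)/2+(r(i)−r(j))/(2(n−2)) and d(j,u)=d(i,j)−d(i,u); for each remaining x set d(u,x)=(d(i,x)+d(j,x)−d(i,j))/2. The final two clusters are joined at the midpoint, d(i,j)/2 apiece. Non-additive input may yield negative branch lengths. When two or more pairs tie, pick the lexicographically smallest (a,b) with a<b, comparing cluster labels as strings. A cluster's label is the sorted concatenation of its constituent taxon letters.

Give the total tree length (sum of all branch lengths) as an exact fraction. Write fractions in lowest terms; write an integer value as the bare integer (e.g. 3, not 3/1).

1115/16

1. join B+K (d=16, Q=-296) ⇒ BK; edges |B|=29/5, |K|=51/5
  updated: d(BK,C)=41/2, d(BK,H)=37/2, d(BK,N)=71/2, d(BK,U)=67/2, d(BK,W)=24
2. join H+N (d=5, Q=-161) ⇒ HN; edges |H|=7/4, |N|=13/4
  updated: d(BK,HN)=49/2, d(C,HN)=19, d(HN,U)=20, d(HN,W)=12
3. join BK+C (d=41/2, Q=-243/2) ⇒ BCK; edges |BK|=167/12, |C|=79/12
  updated: d(BCK,HN)=23/2, d(BCK,U)=27/2, d(BCK,W)=61/4
4. join BCK+U (d=27/2, Q=-247/4) ⇒ BCKU; edges |BCK|=75/16, |U|=141/16
  updated: d(BCKU,HN)=9, d(BCKU,W)=67/8
5. join BCKU+HN (d=9, Q=-235/8) ⇒ BCHKNU; edges |BCKU|=43/16, |HN|=101/16
  updated: d(BCHKNU,W)=91/16
6. join BCHKNU+W (d=91/16) ⇒ BCHKNUW; edges |BCHKNU|=91/32, |W|=91/32
final tree: (((((B:29/5,K:51/5):167/12,C:79/12):75/16,U:141/16):43/16,(H:7/4,N:13/4):101/16):91/32,W:91/32)
total length: 1115/16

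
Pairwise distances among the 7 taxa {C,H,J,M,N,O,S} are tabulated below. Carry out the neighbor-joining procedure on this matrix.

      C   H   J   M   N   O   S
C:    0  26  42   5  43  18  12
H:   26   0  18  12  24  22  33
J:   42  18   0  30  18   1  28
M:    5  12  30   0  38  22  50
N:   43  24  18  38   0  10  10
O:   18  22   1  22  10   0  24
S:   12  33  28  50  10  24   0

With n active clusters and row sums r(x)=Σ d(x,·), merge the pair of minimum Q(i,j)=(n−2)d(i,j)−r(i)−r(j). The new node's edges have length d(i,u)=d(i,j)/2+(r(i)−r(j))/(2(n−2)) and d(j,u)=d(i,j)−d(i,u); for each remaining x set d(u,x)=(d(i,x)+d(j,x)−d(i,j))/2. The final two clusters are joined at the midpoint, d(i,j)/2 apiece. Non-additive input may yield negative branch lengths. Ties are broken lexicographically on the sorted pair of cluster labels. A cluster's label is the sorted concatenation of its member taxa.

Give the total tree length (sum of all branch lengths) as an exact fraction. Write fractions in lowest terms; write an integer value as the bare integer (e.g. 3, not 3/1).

889/16

1. join C+M (d=5, Q=-278) ⇒ CM; edges |C|=7/5, |M|=18/5
  updated: d(CM,H)=33/2, d(CM,J)=67/2, d(CM,N)=38, d(CM,O)=35/2, d(CM,S)=57/2
2. join N+S (d=10, Q=-367/2) ⇒ NS; edges |N|=33/16, |S|=127/16
  updated: d(CM,NS)=113/4, d(H,NS)=47/2, d(J,NS)=18, d(NS,O)=12
3. join CM+H (d=33/2, Q=-505/4) ⇒ CHM; edges |CM|=87/8, |H|=45/8
  updated: d(CHM,J)=35/2, d(CHM,NS)=141/8, d(CHM,O)=23/2
4. join CHM+NS (d=141/8, Q=-59) ⇒ CHMNS; edges |CHM|=137/16, |NS|=145/16
  updated: d(CHMNS,J)=143/16, d(CHMNS,O)=47/16
5. join CHMNS+J (d=143/16, Q=-103/8) ⇒ CHJMNS; edges |CHMNS|=87/16, |J|=7/2
  updated: d(CHJMNS,O)=-5/2
6. join CHJMNS+O (d=-5/2) ⇒ CHJMNOS; edges |CHJMNS|=-5/4, |O|=-5/4
final tree: (((((C:7/5,M:18/5):87/8,H:45/8):137/16,(N:33/16,S:127/16):145/16):87/16,J:7/2):-5/4,O:-5/4)
total length: 889/16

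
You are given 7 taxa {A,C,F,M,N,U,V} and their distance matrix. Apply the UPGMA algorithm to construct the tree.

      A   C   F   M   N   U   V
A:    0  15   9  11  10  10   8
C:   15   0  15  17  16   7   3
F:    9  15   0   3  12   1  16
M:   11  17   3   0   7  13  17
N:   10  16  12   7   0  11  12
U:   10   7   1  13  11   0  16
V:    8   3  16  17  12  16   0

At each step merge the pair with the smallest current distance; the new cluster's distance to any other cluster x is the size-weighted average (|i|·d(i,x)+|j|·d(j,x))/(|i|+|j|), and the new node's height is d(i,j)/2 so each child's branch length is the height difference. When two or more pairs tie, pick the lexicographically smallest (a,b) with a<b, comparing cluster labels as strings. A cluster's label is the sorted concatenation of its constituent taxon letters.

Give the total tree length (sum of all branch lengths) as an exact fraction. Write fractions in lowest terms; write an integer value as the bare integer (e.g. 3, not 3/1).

583/20

1. join F+U (d=1) ⇒ FU; edges |F|=1/2, |U|=1/2
  updated: d(A,FU)=19/2, d(C,FU)=11, d(FU,M)=8, d(FU,N)=23/2, d(FU,V)=16
2. join C+V (d=3) ⇒ CV; edges |C|=3/2, |V|=3/2
  updated: d(A,CV)=23/2, d(CV,FU)=27/2, d(CV,M)=17, d(CV,N)=14
3. join M+N (d=7) ⇒ MN; edges |M|=7/2, |N|=7/2
  updated: d(A,MN)=21/2, d(CV,MN)=31/2, d(FU,MN)=39/4
4. join A+FU (d=19/2) ⇒ AFU; edges |A|=19/4, |FU|=17/4
  updated: d(AFU,CV)=77/6, d(AFU,MN)=10
5. join AFU+MN (d=10) ⇒ AFMNU; edges |AFU|=1/4, |MN|=3/2
  updated: d(AFMNU,CV)=139/10
6. join AFMNU+CV (d=139/10) ⇒ ACFMNUV; edges |AFMNU|=39/20, |CV|=109/20
final tree: (((A:19/4,(F:1/2,U:1/2):17/4):1/4,(M:7/2,N:7/2):3/2):39/20,(C:3/2,V:3/2):109/20)
total length: 583/20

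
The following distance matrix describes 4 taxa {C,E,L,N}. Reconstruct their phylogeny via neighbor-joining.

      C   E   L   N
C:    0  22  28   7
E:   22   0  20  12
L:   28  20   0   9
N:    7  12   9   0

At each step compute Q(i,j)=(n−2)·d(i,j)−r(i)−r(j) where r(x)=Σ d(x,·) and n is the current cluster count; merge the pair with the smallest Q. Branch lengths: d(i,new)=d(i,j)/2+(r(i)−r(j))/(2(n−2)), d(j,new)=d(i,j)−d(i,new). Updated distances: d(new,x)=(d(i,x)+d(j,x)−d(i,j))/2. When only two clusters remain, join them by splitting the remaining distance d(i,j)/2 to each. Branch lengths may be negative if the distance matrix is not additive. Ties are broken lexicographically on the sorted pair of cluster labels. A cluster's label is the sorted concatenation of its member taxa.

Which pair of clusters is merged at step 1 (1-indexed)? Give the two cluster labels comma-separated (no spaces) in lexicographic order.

1. join C+N (d=7, Q=-71) ⇒ CN; edges |C|=43/4, |N|=-15/4
  updated: d(CN,E)=27/2, d(CN,L)=15
2. join CN+E (d=27/2, Q=-97/2) ⇒ CEN; edges |CN|=17/4, |E|=37/4
  updated: d(CEN,L)=43/4
3. join CEN+L (d=43/4) ⇒ CELN; edges |CEN|=43/8, |L|=43/8
final tree: (((C:43/4,N:-15/4):17/4,E:37/4):43/8,L:43/8)
total length: 125/4

C,N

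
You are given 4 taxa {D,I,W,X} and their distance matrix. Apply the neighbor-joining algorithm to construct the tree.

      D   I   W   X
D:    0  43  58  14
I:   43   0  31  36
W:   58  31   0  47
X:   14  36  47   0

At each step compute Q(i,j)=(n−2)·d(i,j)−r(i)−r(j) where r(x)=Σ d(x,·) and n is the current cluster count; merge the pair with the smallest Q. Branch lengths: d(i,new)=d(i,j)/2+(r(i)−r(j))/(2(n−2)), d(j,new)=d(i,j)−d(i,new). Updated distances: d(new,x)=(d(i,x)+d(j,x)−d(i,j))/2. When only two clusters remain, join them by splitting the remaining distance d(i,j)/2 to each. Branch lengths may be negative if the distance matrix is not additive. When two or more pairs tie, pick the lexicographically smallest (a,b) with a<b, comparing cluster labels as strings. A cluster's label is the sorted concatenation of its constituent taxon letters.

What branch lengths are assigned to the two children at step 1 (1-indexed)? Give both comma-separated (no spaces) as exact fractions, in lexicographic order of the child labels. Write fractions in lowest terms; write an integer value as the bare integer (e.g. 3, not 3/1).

23/2,5/2

iteration 1: select D,X (d=14, Q=-184); attach at lengths (23/2, 5/2); label the merged cluster DX
  updated: d(DX,I)=65/2, d(DX,W)=91/2
iteration 2: select DX,I (d=65/2, Q=-109); attach at lengths (47/2, 9); label the merged cluster DIX
  updated: d(DIX,W)=22
iteration 3: select DIX,W (d=22); attach at lengths (11, 11); label the merged cluster DIWX
final tree: (((D:23/2,X:5/2):47/2,I:9):11,W:11)
total length: 137/2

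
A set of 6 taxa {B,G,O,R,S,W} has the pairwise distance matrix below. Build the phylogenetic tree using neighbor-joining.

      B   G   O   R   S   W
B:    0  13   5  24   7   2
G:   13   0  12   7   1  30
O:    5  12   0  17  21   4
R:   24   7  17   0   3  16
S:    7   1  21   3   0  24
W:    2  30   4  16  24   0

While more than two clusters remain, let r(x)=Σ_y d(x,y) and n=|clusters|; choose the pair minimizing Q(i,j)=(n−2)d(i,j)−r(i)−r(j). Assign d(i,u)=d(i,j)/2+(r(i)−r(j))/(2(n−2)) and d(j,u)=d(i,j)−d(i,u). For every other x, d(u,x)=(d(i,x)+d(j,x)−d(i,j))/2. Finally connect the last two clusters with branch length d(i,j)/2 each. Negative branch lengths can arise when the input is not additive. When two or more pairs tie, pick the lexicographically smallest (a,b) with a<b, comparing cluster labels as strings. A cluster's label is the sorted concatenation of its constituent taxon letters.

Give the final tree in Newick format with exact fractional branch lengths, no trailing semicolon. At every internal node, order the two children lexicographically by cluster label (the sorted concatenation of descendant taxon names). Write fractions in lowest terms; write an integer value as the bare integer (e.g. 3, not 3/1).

(((((B:-17/8,W:33/8):29/12,O:13/12):53/4,R:3):3/2,G:9/8):-1/16,S:-1/16)

step 1: merge (B,W) at d=2, Q=-119; branch lengths B→-17/8, W→33/8; new cluster BW
  updated: d(BW,G)=41/2, d(BW,O)=7/2, d(BW,R)=19, d(BW,S)=29/2
step 2: merge (BW,O) at d=7/2, Q=-201/2; branch lengths BW→29/12, O→13/12; new cluster BOW
  updated: d(BOW,G)=29/2, d(BOW,R)=65/4, d(BOW,S)=16
step 3: merge (BOW,R) at d=65/4, Q=-81/2; branch lengths BOW→53/4, R→3; new cluster BORW
  updated: d(BORW,G)=21/8, d(BORW,S)=11/8
step 4: merge (BORW,G) at d=21/8, Q=-5; branch lengths BORW→3/2, G→9/8; new cluster BGORW
  updated: d(BGORW,S)=-1/8
step 5: merge (BGORW,S) at d=-1/8; branch lengths BGORW→-1/16, S→-1/16; new cluster BGORSW
final tree: (((((B:-17/8,W:33/8):29/12,O:13/12):53/4,R:3):3/2,G:9/8):-1/16,S:-1/16)
total length: 97/4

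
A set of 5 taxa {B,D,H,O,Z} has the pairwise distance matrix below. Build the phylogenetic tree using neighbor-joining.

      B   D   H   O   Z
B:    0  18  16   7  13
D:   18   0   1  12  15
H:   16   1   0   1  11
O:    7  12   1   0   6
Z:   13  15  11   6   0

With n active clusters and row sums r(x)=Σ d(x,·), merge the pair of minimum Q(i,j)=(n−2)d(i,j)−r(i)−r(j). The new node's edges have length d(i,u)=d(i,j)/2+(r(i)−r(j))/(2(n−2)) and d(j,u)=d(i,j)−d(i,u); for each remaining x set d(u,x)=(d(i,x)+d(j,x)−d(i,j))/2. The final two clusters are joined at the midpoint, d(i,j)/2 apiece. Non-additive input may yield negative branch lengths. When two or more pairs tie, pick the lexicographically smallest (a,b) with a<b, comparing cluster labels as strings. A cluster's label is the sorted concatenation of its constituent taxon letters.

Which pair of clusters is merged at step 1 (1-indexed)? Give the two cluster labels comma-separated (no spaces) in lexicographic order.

iteration 1: select D,H (d=1, Q=-72); attach at lengths (10/3, -7/3); label the merged cluster DH
  updated: d(B,DH)=33/2, d(DH,O)=6, d(DH,Z)=25/2
iteration 2: select B,Z (d=13, Q=-42); attach at lengths (31/4, 21/4); label the merged cluster BZ
  updated: d(BZ,DH)=8, d(BZ,O)=0
iteration 3: select BZ,DH (d=8, Q=-14); attach at lengths (1, 7); label the merged cluster BDHZ
  updated: d(BDHZ,O)=-1
iteration 4: select BDHZ,O (d=-1); attach at lengths (-1/2, -1/2); label the merged cluster BDHOZ
final tree: (((B:31/4,Z:21/4):1,(D:10/3,H:-7/3):7):-1/2,O:-1/2)
total length: 21

D,H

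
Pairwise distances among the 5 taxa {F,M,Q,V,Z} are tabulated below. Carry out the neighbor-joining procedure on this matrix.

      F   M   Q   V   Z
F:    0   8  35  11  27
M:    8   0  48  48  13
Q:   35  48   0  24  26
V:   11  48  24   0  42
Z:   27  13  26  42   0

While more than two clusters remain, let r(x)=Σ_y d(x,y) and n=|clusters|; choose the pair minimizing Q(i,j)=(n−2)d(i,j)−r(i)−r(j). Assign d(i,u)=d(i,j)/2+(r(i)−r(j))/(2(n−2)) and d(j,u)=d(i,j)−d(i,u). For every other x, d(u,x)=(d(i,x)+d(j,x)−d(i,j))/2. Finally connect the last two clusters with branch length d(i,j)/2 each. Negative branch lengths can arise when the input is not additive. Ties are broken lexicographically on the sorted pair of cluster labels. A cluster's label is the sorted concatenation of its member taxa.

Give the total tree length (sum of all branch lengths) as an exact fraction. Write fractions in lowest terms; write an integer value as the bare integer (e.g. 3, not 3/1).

iteration 1: select M,Z (d=13, Q=-186); attach at lengths (8, 5); label the merged cluster MZ
  updated: d(F,MZ)=11, d(MZ,Q)=61/2, d(MZ,V)=77/2
iteration 2: select F,MZ (d=11, Q=-115); attach at lengths (-1/4, 45/4); label the merged cluster FMZ
  updated: d(FMZ,Q)=109/4, d(FMZ,V)=77/4
iteration 3: select FMZ,Q (d=109/4, Q=-141/2); attach at lengths (45/4, 16); label the merged cluster FMQZ
  updated: d(FMQZ,V)=8
iteration 4: select FMQZ,V (d=8); attach at lengths (4, 4); label the merged cluster FMQVZ
final tree: (((F:-1/4,(M:8,Z:5):45/4):45/4,Q:16):4,V:4)
total length: 237/4

237/4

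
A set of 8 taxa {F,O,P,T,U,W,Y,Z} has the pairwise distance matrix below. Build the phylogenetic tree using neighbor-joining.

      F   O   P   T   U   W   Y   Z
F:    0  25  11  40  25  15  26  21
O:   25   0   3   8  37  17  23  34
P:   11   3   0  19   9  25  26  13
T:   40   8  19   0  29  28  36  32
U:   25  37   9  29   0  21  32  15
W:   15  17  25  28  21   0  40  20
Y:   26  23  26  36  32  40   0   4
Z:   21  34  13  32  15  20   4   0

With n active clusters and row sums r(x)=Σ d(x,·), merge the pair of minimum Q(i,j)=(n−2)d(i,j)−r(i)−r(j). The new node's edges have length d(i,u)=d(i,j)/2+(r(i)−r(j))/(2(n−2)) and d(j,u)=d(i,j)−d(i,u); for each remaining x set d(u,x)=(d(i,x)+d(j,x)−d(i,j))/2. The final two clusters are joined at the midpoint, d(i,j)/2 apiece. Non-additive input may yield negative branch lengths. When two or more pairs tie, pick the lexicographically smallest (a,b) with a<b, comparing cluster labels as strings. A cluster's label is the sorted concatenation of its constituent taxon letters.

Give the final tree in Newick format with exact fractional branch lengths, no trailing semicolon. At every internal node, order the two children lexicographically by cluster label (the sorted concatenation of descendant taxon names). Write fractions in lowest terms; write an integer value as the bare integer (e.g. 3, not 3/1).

((((F:27/4,W:33/4):151/32,((O:1/20,T:159/20):267/32,P:-43/32):161/32):29/32,U:311/32):377/64,(Y:6,Z:-2):377/64)

1. join Y+Z (d=4, Q=-302) ⇒ YZ; edges |Y|=6, |Z|=-2
  updated: d(F,YZ)=43/2, d(O,YZ)=53/2, d(P,YZ)=35/2, d(T,YZ)=32, d(U,YZ)=43/2, d(W,YZ)=28
2. join O+T (d=8, Q=-465/2) ⇒ OT; edges |O|=1/20, |T|=159/20
  updated: d(F,OT)=57/2, d(OT,P)=7, d(OT,U)=29, d(OT,W)=37/2, d(OT,YZ)=101/4
3. join OT+P (d=7, Q=-599/4) ⇒ OPT; edges |OT|=267/32, |P|=-43/32
  updated: d(F,OPT)=65/4, d(OPT,U)=31/2, d(OPT,W)=73/4, d(OPT,YZ)=143/8
4. join F+W (d=15, Q=-115) ⇒ FW; edges |F|=27/4, |W|=33/4
  updated: d(FW,OPT)=39/4, d(FW,U)=31/2, d(FW,YZ)=69/4
5. join FW+OPT (d=39/4, Q=-529/8) ⇒ FOPTW; edges |FW|=151/32, |OPT|=161/32
  updated: d(FOPTW,U)=85/8, d(FOPTW,YZ)=203/16
6. join FOPTW+U (d=85/8, Q=-717/16) ⇒ FOPTUW; edges |FOPTW|=29/32, |U|=311/32
  updated: d(FOPTUW,YZ)=377/32
7. join FOPTUW+YZ (d=377/32) ⇒ FOPTUWYZ; edges |FOPTUW|=377/64, |YZ|=377/64
final tree: ((((F:27/4,W:33/4):151/32,((O:1/20,T:159/20):267/32,P:-43/32):161/32):29/32,U:311/32):377/64,(Y:6,Z:-2):377/64)
total length: 2117/32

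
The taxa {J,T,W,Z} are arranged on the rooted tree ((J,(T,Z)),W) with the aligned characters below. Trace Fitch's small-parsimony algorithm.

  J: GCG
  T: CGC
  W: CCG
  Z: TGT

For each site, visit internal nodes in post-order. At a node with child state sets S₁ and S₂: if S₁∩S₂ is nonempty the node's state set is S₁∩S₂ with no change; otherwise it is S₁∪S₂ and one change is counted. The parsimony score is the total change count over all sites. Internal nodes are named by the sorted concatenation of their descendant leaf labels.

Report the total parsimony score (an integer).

5

site 0, node TZ: T={C} ∪ Z={T} → {C,T} (+1)
site 0, node JTZ: J={G} ∪ TZ={C,T} → {C,G,T} (+1)
site 0, node JTWZ: JTZ={C,G,T} ∩ W={C} → {C} (+0)
site 1, node TZ: T={G} ∩ Z={G} → {G} (+0)
site 1, node JTZ: J={C} ∪ TZ={G} → {C,G} (+1)
site 1, node JTWZ: JTZ={C,G} ∩ W={C} → {C} (+0)
site 2, node TZ: T={C} ∪ Z={T} → {C,T} (+1)
site 2, node JTZ: J={G} ∪ TZ={C,T} → {C,G,T} (+1)
site 2, node JTWZ: JTZ={C,G,T} ∩ W={G} → {G} (+0)
per-site changes: [2, 1, 2]; total = 5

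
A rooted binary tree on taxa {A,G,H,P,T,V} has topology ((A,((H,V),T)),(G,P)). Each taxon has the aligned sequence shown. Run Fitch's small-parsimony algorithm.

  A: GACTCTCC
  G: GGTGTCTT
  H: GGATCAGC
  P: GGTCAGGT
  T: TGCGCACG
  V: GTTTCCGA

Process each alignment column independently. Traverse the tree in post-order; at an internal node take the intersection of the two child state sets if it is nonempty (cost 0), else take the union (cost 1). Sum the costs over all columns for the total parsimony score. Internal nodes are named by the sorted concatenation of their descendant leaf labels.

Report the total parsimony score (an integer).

[col 0] HV: children H:{G}, V:{G} ∩→ {G}; cost 0
[col 0] HTV: children HV:{G}, T:{T} ∪→ {G,T}; cost 1
[col 0] AHTV: children A:{G}, HTV:{G,T} ∩→ {G}; cost 0
[col 0] GP: children G:{G}, P:{G} ∩→ {G}; cost 0
[col 0] AGHPTV: children AHTV:{G}, GP:{G} ∩→ {G}; cost 0
[col 1] HV: children H:{G}, V:{T} ∪→ {G,T}; cost 1
[col 1] HTV: children HV:{G,T}, T:{G} ∩→ {G}; cost 0
[col 1] AHTV: children A:{A}, HTV:{G} ∪→ {A,G}; cost 1
[col 1] GP: children G:{G}, P:{G} ∩→ {G}; cost 0
[col 1] AGHPTV: children AHTV:{A,G}, GP:{G} ∩→ {G}; cost 0
[col 2] HV: children H:{A}, V:{T} ∪→ {A,T}; cost 1
[col 2] HTV: children HV:{A,T}, T:{C} ∪→ {A,C,T}; cost 1
[col 2] AHTV: children A:{C}, HTV:{A,C,T} ∩→ {C}; cost 0
[col 2] GP: children G:{T}, P:{T} ∩→ {T}; cost 0
[col 2] AGHPTV: children AHTV:{C}, GP:{T} ∪→ {C,T}; cost 1
[col 3] HV: children H:{T}, V:{T} ∩→ {T}; cost 0
[col 3] HTV: children HV:{T}, T:{G} ∪→ {G,T}; cost 1
[col 3] AHTV: children A:{T}, HTV:{G,T} ∩→ {T}; cost 0
[col 3] GP: children G:{G}, P:{C} ∪→ {C,G}; cost 1
[col 3] AGHPTV: children AHTV:{T}, GP:{C,G} ∪→ {C,G,T}; cost 1
[col 4] HV: children H:{C}, V:{C} ∩→ {C}; cost 0
[col 4] HTV: children HV:{C}, T:{C} ∩→ {C}; cost 0
[col 4] AHTV: children A:{C}, HTV:{C} ∩→ {C}; cost 0
[col 4] GP: children G:{T}, P:{A} ∪→ {A,T}; cost 1
[col 4] AGHPTV: children AHTV:{C}, GP:{A,T} ∪→ {A,C,T}; cost 1
[col 5] HV: children H:{A}, V:{C} ∪→ {A,C}; cost 1
[col 5] HTV: children HV:{A,C}, T:{A} ∩→ {A}; cost 0
[col 5] AHTV: children A:{T}, HTV:{A} ∪→ {A,T}; cost 1
[col 5] GP: children G:{C}, P:{G} ∪→ {C,G}; cost 1
[col 5] AGHPTV: children AHTV:{A,T}, GP:{C,G} ∪→ {A,C,G,T}; cost 1
[col 6] HV: children H:{G}, V:{G} ∩→ {G}; cost 0
[col 6] HTV: children HV:{G}, T:{C} ∪→ {C,G}; cost 1
[col 6] AHTV: children A:{C}, HTV:{C,G} ∩→ {C}; cost 0
[col 6] GP: children G:{T}, P:{G} ∪→ {G,T}; cost 1
[col 6] AGHPTV: children AHTV:{C}, GP:{G,T} ∪→ {C,G,T}; cost 1
[col 7] HV: children H:{C}, V:{A} ∪→ {A,C}; cost 1
[col 7] HTV: children HV:{A,C}, T:{G} ∪→ {A,C,G}; cost 1
[col 7] AHTV: children A:{C}, HTV:{A,C,G} ∩→ {C}; cost 0
[col 7] GP: children G:{T}, P:{T} ∩→ {T}; cost 0
[col 7] AGHPTV: children AHTV:{C}, GP:{T} ∪→ {C,T}; cost 1
per-site changes: [1, 2, 3, 3, 2, 4, 3, 3]; total = 21

21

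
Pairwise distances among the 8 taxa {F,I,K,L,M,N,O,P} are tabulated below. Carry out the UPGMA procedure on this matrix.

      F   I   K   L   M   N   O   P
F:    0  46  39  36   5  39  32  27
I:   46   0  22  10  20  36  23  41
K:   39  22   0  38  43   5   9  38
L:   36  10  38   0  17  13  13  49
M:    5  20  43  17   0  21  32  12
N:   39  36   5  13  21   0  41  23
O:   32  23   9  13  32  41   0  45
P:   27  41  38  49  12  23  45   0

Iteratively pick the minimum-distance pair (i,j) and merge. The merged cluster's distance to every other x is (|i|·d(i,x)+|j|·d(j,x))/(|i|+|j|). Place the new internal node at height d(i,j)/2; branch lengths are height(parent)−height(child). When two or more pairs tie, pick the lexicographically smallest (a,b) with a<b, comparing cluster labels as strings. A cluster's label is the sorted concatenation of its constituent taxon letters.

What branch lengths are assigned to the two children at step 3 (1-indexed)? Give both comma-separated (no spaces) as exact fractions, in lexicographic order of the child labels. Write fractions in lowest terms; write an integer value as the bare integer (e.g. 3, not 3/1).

1. join F+M (d=5) ⇒ FM; edges |F|=5/2, |M|=5/2
  updated: d(FM,I)=33, d(FM,K)=41, d(FM,L)=53/2, d(FM,N)=30, d(FM,O)=32, d(FM,P)=39/2
2. join K+N (d=5) ⇒ KN; edges |K|=5/2, |N|=5/2
  updated: d(FM,KN)=71/2, d(I,KN)=29, d(KN,L)=51/2, d(KN,O)=25, d(KN,P)=61/2
3. join I+L (d=10) ⇒ IL; edges |I|=5, |L|=5
  updated: d(FM,IL)=119/4, d(IL,KN)=109/4, d(IL,O)=18, d(IL,P)=45
4. join IL+O (d=18) ⇒ ILO; edges |IL|=4, |O|=9
  updated: d(FM,ILO)=61/2, d(ILO,KN)=53/2, d(ILO,P)=45
5. join FM+P (d=39/2) ⇒ FMP; edges |FM|=29/4, |P|=39/4
  updated: d(FMP,ILO)=106/3, d(FMP,KN)=203/6
6. join ILO+KN (d=53/2) ⇒ IKLNO; edges |ILO|=17/4, |KN|=43/4
  updated: d(FMP,IKLNO)=521/15
7. join FMP+IKLNO (d=521/15) ⇒ FIKLMNOP; edges |FMP|=457/60, |IKLNO|=247/60
final tree: (((F:5/2,M:5/2):29/4,P:39/4):457/60,(((I:5,L:5):4,O:9):17/4,(K:5/2,N:5/2):43/4):247/60)
total length: 1151/15

5,5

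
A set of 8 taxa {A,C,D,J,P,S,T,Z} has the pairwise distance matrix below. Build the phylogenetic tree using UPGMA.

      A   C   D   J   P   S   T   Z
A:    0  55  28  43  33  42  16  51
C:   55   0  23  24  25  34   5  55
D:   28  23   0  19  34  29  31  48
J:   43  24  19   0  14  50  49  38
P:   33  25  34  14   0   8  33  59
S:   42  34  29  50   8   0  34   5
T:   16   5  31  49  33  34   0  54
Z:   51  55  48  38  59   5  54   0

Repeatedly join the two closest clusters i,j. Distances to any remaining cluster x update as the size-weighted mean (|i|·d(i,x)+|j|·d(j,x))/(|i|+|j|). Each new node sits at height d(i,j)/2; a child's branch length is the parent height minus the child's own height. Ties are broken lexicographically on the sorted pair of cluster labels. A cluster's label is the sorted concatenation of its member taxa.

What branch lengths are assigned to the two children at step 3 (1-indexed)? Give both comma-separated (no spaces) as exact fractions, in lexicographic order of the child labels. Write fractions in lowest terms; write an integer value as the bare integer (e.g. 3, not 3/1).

step 1: merge (C,T) at d=5; branch lengths C→5/2, T→5/2; new cluster CT
  updated: d(A,CT)=71/2, d(CT,D)=27, d(CT,J)=73/2, d(CT,P)=29, d(CT,S)=34, d(CT,Z)=109/2
step 2: merge (S,Z) at d=5; branch lengths S→5/2, Z→5/2; new cluster SZ
  updated: d(A,SZ)=93/2, d(CT,SZ)=177/4, d(D,SZ)=77/2, d(J,SZ)=44, d(P,SZ)=67/2
step 3: merge (J,P) at d=14; branch lengths J→7, P→7; new cluster JP
  updated: d(A,JP)=38, d(CT,JP)=131/4, d(D,JP)=53/2, d(JP,SZ)=155/4
step 4: merge (D,JP) at d=53/2; branch lengths D→53/4, JP→25/4; new cluster DJP
  updated: d(A,DJP)=104/3, d(CT,DJP)=185/6, d(DJP,SZ)=116/3
step 5: merge (CT,DJP) at d=185/6; branch lengths CT→155/12, DJP→13/6; new cluster CDJPT
  updated: d(A,CDJPT)=35, d(CDJPT,SZ)=409/10
step 6: merge (A,CDJPT) at d=35; branch lengths A→35/2, CDJPT→25/12; new cluster ACDJPT
  updated: d(ACDJPT,SZ)=251/6
step 7: merge (ACDJPT,SZ) at d=251/6; branch lengths ACDJPT→41/12, SZ→221/12; new cluster ACDJPSTZ
final tree: ((A:35/2,((C:5/2,T:5/2):155/12,(D:53/4,(J:7,P:7):25/4):13/6):25/12):41/12,(S:5/2,Z:5/2):221/12)
total length: 100

7,7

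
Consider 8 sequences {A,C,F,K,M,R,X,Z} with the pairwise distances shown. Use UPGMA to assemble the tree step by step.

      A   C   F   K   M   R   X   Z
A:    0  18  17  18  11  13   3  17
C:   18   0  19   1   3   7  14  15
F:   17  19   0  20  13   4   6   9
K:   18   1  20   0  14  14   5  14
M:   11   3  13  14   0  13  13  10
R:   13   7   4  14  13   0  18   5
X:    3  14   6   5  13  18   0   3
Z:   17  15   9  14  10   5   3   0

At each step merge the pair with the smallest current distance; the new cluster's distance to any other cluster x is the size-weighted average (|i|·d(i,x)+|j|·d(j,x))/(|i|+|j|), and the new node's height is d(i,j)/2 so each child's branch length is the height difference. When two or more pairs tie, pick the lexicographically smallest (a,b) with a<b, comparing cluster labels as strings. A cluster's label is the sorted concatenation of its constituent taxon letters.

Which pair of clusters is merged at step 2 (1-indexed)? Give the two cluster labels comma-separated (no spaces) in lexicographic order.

1. join C+K (d=1) ⇒ CK; edges |C|=1/2, |K|=1/2
  updated: d(A,CK)=18, d(CK,F)=39/2, d(CK,M)=17/2, d(CK,R)=21/2, d(CK,X)=19/2, d(CK,Z)=29/2
2. join A+X (d=3) ⇒ AX; edges |A|=3/2, |X|=3/2
  updated: d(AX,CK)=55/4, d(AX,F)=23/2, d(AX,M)=12, d(AX,R)=31/2, d(AX,Z)=10
3. join F+R (d=4) ⇒ FR; edges |F|=2, |R|=2
  updated: d(AX,FR)=27/2, d(CK,FR)=15, d(FR,M)=13, d(FR,Z)=7
4. join FR+Z (d=7) ⇒ FRZ; edges |FR|=3/2, |Z|=7/2
  updated: d(AX,FRZ)=37/3, d(CK,FRZ)=89/6, d(FRZ,M)=12
5. join CK+M (d=17/2) ⇒ CKM; edges |CK|=15/4, |M|=17/4
  updated: d(AX,CKM)=79/6, d(CKM,FRZ)=125/9
6. join AX+FRZ (d=37/3) ⇒ AFRXZ; edges |AX|=14/3, |FRZ|=8/3
  updated: d(AFRXZ,CKM)=68/5
7. join AFRXZ+CKM (d=68/5) ⇒ ACFKMRXZ; edges |AFRXZ|=19/30, |CKM|=51/20
final tree: (((A:3/2,X:3/2):14/3,((F:2,R:2):3/2,Z:7/2):8/3):19/30,((C:1/2,K:1/2):15/4,M:17/4):51/20)
total length: 1891/60

A,X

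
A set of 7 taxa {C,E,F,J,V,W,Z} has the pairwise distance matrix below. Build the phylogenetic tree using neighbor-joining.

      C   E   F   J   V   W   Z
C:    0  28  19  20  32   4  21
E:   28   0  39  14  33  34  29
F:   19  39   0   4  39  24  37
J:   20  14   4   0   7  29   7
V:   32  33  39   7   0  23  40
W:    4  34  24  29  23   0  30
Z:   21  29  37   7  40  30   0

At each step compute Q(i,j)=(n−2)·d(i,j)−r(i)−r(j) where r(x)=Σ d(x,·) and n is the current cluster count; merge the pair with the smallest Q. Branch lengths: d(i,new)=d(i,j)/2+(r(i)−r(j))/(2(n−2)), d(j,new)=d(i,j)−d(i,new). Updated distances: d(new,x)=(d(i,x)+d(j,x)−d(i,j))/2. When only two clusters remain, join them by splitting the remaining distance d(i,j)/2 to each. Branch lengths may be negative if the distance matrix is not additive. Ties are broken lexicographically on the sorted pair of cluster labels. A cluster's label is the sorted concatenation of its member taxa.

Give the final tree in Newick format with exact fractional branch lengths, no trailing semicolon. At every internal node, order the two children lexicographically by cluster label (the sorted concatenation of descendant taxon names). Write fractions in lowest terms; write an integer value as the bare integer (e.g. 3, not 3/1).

1. join C+W (d=4, Q=-248) ⇒ CW; edges |C|=0, |W|=4
  updated: d(CW,E)=29, d(CW,F)=39/2, d(CW,J)=45/2, d(CW,V)=51/2, d(CW,Z)=47/2
2. join CW+F (d=39/2, Q=-361/2) ⇒ CFW; edges |CW|=119/16, |F|=193/16
  updated: d(CFW,E)=97/4, d(CFW,J)=7/2, d(CFW,V)=45/2, d(CFW,Z)=41/2
3. join J+V (d=7, Q=-113) ⇒ JV; edges |J|=-25/3, |V|=46/3
  updated: d(CFW,JV)=19/2, d(E,JV)=20, d(JV,Z)=20
4. join CFW+JV (d=19/2, Q=-339/4) ⇒ CFJVW; edges |CFW|=95/16, |JV|=57/16
  updated: d(CFJVW,E)=139/8, d(CFJVW,Z)=31/2
5. join CFJVW+E (d=139/8, Q=-495/8) ⇒ CEFJVW; edges |CFJVW|=31/16, |E|=247/16
  updated: d(CEFJVW,Z)=217/16
6. join CEFJVW+Z (d=217/16) ⇒ CEFJVWZ; edges |CEFJVW|=217/32, |Z|=217/32
final tree: (((((C:0,W:4):119/16,F:193/16):95/16,(J:-25/3,V:46/3):57/16):31/16,E:247/16):217/32,Z:217/32)
total length: 1135/16

(((((C:0,W:4):119/16,F:193/16):95/16,(J:-25/3,V:46/3):57/16):31/16,E:247/16):217/32,Z:217/32)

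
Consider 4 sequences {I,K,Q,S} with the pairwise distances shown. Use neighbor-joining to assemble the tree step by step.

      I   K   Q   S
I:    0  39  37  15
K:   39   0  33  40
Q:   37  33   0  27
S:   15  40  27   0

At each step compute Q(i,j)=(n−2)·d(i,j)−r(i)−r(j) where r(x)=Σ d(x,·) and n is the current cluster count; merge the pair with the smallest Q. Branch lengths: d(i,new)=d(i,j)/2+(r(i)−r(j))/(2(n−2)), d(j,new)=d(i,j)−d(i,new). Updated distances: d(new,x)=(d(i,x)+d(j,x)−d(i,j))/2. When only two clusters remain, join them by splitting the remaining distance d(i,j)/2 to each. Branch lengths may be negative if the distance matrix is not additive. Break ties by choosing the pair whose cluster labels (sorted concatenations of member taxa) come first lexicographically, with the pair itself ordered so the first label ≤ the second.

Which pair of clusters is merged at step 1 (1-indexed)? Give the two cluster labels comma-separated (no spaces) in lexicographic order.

iteration 1: select I,S (d=15, Q=-143); attach at lengths (39/4, 21/4); label the merged cluster IS
  updated: d(IS,K)=32, d(IS,Q)=49/2
iteration 2: select IS,K (d=32, Q=-179/2); attach at lengths (47/4, 81/4); label the merged cluster IKS
  updated: d(IKS,Q)=51/4
iteration 3: select IKS,Q (d=51/4); attach at lengths (51/8, 51/8); label the merged cluster IKQS
final tree: (((I:39/4,S:21/4):47/4,K:81/4):51/8,Q:51/8)
total length: 239/4

I,S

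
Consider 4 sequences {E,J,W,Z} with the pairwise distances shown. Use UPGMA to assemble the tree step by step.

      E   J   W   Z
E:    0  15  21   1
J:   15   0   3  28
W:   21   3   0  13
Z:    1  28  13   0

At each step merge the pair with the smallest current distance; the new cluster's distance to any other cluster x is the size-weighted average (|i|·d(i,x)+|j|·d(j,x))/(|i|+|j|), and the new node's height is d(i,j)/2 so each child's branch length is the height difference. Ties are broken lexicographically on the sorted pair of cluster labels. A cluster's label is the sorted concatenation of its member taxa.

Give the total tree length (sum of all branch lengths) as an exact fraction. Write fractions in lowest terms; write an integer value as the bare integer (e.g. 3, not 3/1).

1. join E+Z (d=1) ⇒ EZ; edges |E|=1/2, |Z|=1/2
  updated: d(EZ,J)=43/2, d(EZ,W)=17
2. join J+W (d=3) ⇒ JW; edges |J|=3/2, |W|=3/2
  updated: d(EZ,JW)=77/4
3. join EZ+JW (d=77/4) ⇒ EJWZ; edges |EZ|=73/8, |JW|=65/8
final tree: ((E:1/2,Z:1/2):73/8,(J:3/2,W:3/2):65/8)
total length: 85/4

85/4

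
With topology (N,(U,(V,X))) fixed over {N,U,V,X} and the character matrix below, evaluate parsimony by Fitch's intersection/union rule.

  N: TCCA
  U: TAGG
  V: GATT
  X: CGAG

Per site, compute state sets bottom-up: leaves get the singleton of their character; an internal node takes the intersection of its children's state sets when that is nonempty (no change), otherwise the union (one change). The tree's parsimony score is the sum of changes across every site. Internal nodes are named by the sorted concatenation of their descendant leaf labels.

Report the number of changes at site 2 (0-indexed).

3

site 0, node VX: V={G} ∪ X={C} → {C,G} (+1)
site 0, node UVX: U={T} ∪ VX={C,G} → {C,G,T} (+1)
site 0, node NUVX: N={T} ∩ UVX={C,G,T} → {T} (+0)
site 1, node VX: V={A} ∪ X={G} → {A,G} (+1)
site 1, node UVX: U={A} ∩ VX={A,G} → {A} (+0)
site 1, node NUVX: N={C} ∪ UVX={A} → {A,C} (+1)
site 2, node VX: V={T} ∪ X={A} → {A,T} (+1)
site 2, node UVX: U={G} ∪ VX={A,T} → {A,G,T} (+1)
site 2, node NUVX: N={C} ∪ UVX={A,G,T} → {A,C,G,T} (+1)
site 3, node VX: V={T} ∪ X={G} → {G,T} (+1)
site 3, node UVX: U={G} ∩ VX={G,T} → {G} (+0)
site 3, node NUVX: N={A} ∪ UVX={G} → {A,G} (+1)
per-site changes: [2, 2, 3, 2]; total = 9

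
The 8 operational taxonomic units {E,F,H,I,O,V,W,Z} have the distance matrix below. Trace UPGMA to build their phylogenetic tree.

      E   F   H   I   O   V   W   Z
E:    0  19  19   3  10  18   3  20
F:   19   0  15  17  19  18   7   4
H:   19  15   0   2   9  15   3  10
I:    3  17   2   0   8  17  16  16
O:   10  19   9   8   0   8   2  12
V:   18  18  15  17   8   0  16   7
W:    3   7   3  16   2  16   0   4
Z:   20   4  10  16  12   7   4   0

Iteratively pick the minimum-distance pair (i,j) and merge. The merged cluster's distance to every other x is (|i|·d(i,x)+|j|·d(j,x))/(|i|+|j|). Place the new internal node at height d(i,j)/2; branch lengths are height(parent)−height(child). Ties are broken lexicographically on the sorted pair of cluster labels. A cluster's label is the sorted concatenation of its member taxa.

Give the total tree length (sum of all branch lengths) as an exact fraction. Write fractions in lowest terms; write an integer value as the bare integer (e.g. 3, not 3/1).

1. join H+I (d=2) ⇒ HI; edges |H|=1, |I|=1
  updated: d(E,HI)=11, d(F,HI)=16, d(HI,O)=17/2, d(HI,V)=16, d(HI,W)=19/2, d(HI,Z)=13
2. join O+W (d=2) ⇒ OW; edges |O|=1, |W|=1
  updated: d(E,OW)=13/2, d(F,OW)=13, d(HI,OW)=9, d(OW,V)=12, d(OW,Z)=8
3. join F+Z (d=4) ⇒ FZ; edges |F|=2, |Z|=2
  updated: d(E,FZ)=39/2, d(FZ,HI)=29/2, d(FZ,OW)=21/2, d(FZ,V)=25/2
4. join E+OW (d=13/2) ⇒ EOW; edges |E|=13/4, |OW|=9/4
  updated: d(EOW,FZ)=27/2, d(EOW,HI)=29/3, d(EOW,V)=14
5. join EOW+HI (d=29/3) ⇒ EHIOW; edges |EOW|=19/12, |HI|=23/6
  updated: d(EHIOW,FZ)=139/10, d(EHIOW,V)=74/5
6. join FZ+V (d=25/2) ⇒ FVZ; edges |FZ|=17/4, |V|=25/4
  updated: d(EHIOW,FVZ)=71/5
7. join EHIOW+FVZ (d=71/5) ⇒ EFHIOVWZ; edges |EHIOW|=34/15, |FVZ|=17/20
final tree: (((E:13/4,(O:1,W:1):9/4):19/12,(H:1,I:1):23/6):34/15,((F:2,Z:2):17/4,V:25/4):17/20)
total length: 488/15

488/15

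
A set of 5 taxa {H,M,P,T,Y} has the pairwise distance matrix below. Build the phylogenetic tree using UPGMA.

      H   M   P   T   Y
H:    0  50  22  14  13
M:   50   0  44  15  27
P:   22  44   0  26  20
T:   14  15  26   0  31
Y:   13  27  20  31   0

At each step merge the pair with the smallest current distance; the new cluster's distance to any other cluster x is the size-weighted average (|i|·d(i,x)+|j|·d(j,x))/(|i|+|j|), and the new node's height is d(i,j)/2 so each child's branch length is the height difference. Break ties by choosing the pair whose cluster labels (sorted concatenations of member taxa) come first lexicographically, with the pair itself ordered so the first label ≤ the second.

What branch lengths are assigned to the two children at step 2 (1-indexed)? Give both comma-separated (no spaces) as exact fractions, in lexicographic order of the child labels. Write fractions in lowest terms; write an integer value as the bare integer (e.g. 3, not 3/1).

step 1: merge (H,Y) at d=13; branch lengths H→13/2, Y→13/2; new cluster HY
  updated: d(HY,M)=77/2, d(HY,P)=21, d(HY,T)=45/2
step 2: merge (M,T) at d=15; branch lengths M→15/2, T→15/2; new cluster MT
  updated: d(HY,MT)=61/2, d(MT,P)=35
step 3: merge (HY,P) at d=21; branch lengths HY→4, P→21/2; new cluster HPY
  updated: d(HPY,MT)=32
step 4: merge (HPY,MT) at d=32; branch lengths HPY→11/2, MT→17/2; new cluster HMPTY
final tree: (((H:13/2,Y:13/2):4,P:21/2):11/2,(M:15/2,T:15/2):17/2)
total length: 113/2

15/2,15/2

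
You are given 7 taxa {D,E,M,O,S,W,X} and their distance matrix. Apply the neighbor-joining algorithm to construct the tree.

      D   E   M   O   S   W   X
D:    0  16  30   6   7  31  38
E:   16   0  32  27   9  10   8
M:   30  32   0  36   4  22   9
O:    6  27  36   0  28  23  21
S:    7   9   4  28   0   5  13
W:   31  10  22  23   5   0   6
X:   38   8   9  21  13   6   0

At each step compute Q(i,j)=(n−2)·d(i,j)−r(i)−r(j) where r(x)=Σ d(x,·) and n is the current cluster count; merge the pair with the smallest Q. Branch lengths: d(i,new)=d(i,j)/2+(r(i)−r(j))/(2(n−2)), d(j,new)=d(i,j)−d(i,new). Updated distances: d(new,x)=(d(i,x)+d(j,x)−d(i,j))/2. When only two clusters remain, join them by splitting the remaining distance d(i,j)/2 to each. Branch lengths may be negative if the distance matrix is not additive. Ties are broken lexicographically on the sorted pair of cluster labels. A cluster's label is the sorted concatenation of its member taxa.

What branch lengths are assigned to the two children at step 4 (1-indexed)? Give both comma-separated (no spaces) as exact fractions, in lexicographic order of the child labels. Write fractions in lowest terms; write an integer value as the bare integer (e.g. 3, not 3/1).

1. join D+O (d=6, Q=-239) ⇒ DO; edges |D|=17/10, |O|=43/10
  updated: d(DO,E)=37/2, d(DO,M)=30, d(DO,S)=29/2, d(DO,W)=24, d(DO,X)=53/2
2. join M+S (d=4, Q=-253/2) ⇒ MS; edges |M|=135/16, |S|=-71/16
  updated: d(DO,MS)=81/4, d(E,MS)=37/2, d(MS,W)=23/2, d(MS,X)=9
3. join DO+E (d=37/2, Q=-355/4) ⇒ DEO; edges |DO|=359/24, |E|=85/24
  updated: d(DEO,MS)=81/8, d(DEO,W)=31/4, d(DEO,X)=8
4. join DEO+MS (d=81/8, Q=-145/4) ⇒ DEMOS; edges |DEO|=31/8, |MS|=25/4
  updated: d(DEMOS,W)=73/16, d(DEMOS,X)=55/16
5. join DEMOS+W (d=73/16, Q=-14) ⇒ DEMOSW; edges |DEMOS|=1, |W|=57/16
  updated: d(DEMOSW,X)=39/16
6. join DEMOSW+X (d=39/16) ⇒ DEMOSWX; edges |DEMOSW|=39/32, |X|=39/32
final tree: (((((D:17/10,O:43/10):359/24,E:85/24):31/8,(M:135/16,S:-71/16):25/4):1,W:57/16):39/32,X:39/32)
total length: 365/8

31/8,25/4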